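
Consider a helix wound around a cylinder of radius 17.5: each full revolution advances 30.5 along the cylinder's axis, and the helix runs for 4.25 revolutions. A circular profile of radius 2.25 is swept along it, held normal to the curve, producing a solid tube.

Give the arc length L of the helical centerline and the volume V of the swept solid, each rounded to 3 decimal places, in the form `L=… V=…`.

2πR = 2π·17.5 = 109.955743
per-turn = √(109.955743² + 30.5²) = √(12090.2654 + 930.25) = √13020.5154 = 114.107473
L = 4.25 × 114.107473 = 484.956760
V = π·2.25² × L = 15.904313 × 484.956760 = 7712.904013

L=484.957 V=7712.904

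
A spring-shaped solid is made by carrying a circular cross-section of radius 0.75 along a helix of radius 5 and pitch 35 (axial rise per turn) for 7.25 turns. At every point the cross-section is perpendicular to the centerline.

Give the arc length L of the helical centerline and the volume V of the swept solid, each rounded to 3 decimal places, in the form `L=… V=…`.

2πR = 2π·5 = 31.415927
per-turn = √(31.415927² + 35²) = √(986.9604 + 1225) = √2211.9604 = 47.031483
L = 7.25 × 47.031483 = 340.978255
V = π·0.75² × L = 1.767146 × 340.978255 = 602.558315

L=340.978 V=602.558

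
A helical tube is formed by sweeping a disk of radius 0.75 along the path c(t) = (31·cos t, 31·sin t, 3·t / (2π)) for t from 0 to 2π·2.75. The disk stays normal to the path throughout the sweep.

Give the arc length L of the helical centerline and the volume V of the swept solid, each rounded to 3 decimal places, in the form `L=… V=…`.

2πR = 2π·31 = 194.778745
per-turn = √(194.778745² + 3²) = √(37938.7593 + 9) = √37947.7593 = 194.801846
L = 2.75 × 194.801846 = 535.705077
V = π·0.75² × L = 1.767146 × 535.705077 = 946.669014

L=535.705 V=946.669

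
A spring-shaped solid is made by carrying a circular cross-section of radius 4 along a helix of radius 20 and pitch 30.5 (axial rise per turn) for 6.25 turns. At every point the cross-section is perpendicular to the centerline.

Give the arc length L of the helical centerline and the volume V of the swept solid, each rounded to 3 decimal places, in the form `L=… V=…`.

2πR = 2π·20 = 125.663706
per-turn = √(125.663706² + 30.5²) = √(15791.3670 + 930.25) = √16721.6170 = 129.312092
L = 6.25 × 129.312092 = 808.200573
V = π·4² × L = 50.265482 × 808.200573 = 40624.591709

L=808.201 V=40624.592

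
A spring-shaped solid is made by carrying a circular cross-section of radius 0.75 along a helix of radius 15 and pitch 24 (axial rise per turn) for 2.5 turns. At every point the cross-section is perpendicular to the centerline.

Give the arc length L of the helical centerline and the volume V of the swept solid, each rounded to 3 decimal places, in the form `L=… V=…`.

L=243.139 V=429.662

2πR = 2π·15 = 94.247780
per-turn = √(94.247780² + 24²) = √(8882.6440 + 576) = √9458.6440 = 97.255560
L = 2.5 × 97.255560 = 243.138900
V = π·0.75² × L = 1.767146 × 243.138900 = 429.661903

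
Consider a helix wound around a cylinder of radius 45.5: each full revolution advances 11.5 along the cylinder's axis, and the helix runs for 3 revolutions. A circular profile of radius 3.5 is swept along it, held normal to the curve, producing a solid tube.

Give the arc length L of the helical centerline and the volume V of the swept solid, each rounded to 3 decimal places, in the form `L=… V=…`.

L=858.348 V=33033.118

2πR = 2π·45.5 = 285.884931
per-turn = √(285.884931² + 11.5²) = √(81730.1940 + 132.25) = √81862.4440 = 286.116137
L = 3 × 286.116137 = 858.348412
V = π·3.5² × L = 38.484510 × 858.348412 = 33033.118051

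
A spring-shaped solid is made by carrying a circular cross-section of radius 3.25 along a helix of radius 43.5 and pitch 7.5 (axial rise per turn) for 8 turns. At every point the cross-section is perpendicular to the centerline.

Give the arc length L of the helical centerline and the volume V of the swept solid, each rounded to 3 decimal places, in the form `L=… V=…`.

2πR = 2π·43.5 = 273.318561
per-turn = √(273.318561² + 7.5²) = √(74703.0357 + 56.25) = √74759.2857 = 273.421443
L = 8 × 273.421443 = 2187.371547
V = π·3.25² × L = 33.183072 × 2187.371547 = 72583.708425

L=2187.372 V=72583.708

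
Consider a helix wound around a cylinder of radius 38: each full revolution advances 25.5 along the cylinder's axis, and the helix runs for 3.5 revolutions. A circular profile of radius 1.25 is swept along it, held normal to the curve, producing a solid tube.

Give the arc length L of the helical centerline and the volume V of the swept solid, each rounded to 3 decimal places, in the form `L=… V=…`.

L=840.416 V=4125.383

2πR = 2π·38 = 238.761042
per-turn = √(238.761042² + 25.5²) = √(57006.8350 + 650.25) = √57657.0850 = 240.118898
L = 3.5 × 240.118898 = 840.416142
V = π·1.25² × L = 4.908739 × 840.416142 = 4125.383089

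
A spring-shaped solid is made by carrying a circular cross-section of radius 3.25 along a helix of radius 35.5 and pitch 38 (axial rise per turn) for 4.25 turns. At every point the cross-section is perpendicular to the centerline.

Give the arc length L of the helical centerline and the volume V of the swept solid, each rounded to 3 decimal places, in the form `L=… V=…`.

2πR = 2π·35.5 = 223.053078
per-turn = √(223.053078² + 38²) = √(49752.6758 + 1444) = √51196.6758 = 226.266824
L = 4.25 × 226.266824 = 961.634003
V = π·3.25² × L = 33.183072 × 961.634003 = 31909.970759

L=961.634 V=31909.971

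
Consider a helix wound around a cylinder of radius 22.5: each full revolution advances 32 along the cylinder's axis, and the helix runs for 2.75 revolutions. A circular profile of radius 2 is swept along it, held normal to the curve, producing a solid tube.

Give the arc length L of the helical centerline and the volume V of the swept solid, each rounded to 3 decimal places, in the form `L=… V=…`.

L=398.607 V=5009.046

2πR = 2π·22.5 = 141.371669
per-turn = √(141.371669² + 32²) = √(19985.9489 + 1024) = √21009.9489 = 144.948090
L = 2.75 × 144.948090 = 398.607249
V = π·2² × L = 12.566371 × 398.607249 = 5009.046416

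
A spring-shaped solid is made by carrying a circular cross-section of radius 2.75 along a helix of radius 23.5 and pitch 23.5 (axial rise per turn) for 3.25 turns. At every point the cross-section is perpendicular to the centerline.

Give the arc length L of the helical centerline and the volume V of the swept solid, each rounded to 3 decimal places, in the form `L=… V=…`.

L=485.918 V=11544.583

2πR = 2π·23.5 = 147.654855
per-turn = √(147.654855² + 23.5²) = √(21801.9561 + 552.25) = √22354.2061 = 149.513231
L = 3.25 × 149.513231 = 485.917999
V = π·2.75² × L = 23.758294 × 485.917999 = 11544.582905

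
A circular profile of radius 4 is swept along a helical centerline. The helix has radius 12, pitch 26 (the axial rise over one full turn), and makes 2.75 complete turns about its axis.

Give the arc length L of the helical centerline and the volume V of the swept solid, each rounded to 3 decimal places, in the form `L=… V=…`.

2πR = 2π·12 = 75.398224
per-turn = √(75.398224² + 26²) = √(5684.8921 + 676) = √6360.8921 = 79.755201
L = 2.75 × 79.755201 = 219.326804
V = π·4² × L = 50.265482 × 219.326804 = 11024.567598

L=219.327 V=11024.568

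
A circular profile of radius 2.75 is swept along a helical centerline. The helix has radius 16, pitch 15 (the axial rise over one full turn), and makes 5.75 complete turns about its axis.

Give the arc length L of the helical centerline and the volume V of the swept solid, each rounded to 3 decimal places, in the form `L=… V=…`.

2πR = 2π·16 = 100.530965
per-turn = √(100.530965² + 15²) = √(10106.4749 + 225) = √10331.4749 = 101.643863
L = 5.75 × 101.643863 = 584.452213
V = π·2.75² × L = 23.758294 × 584.452213 = 13885.587761

L=584.452 V=13885.588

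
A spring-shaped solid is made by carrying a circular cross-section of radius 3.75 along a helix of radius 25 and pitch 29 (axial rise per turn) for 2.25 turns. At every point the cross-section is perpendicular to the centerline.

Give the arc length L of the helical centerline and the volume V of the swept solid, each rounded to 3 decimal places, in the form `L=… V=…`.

L=359.402 V=15877.891

2πR = 2π·25 = 157.079633
per-turn = √(157.079633² + 29²) = √(24674.0110 + 841) = √25515.0110 = 159.734189
L = 2.25 × 159.734189 = 359.401924
V = π·3.75² × L = 44.178647 × 359.401924 = 15877.890634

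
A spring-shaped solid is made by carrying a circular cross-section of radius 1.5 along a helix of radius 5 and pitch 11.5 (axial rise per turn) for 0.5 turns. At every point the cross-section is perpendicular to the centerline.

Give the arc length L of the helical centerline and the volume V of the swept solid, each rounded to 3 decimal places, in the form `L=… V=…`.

L=16.727 V=118.238

2πR = 2π·5 = 31.415927
per-turn = √(31.415927² + 11.5²) = √(986.9604 + 132.25) = √1119.2104 = 33.454603
L = 0.5 × 33.454603 = 16.727301
V = π·1.5² × L = 7.068583 × 16.727301 = 118.238326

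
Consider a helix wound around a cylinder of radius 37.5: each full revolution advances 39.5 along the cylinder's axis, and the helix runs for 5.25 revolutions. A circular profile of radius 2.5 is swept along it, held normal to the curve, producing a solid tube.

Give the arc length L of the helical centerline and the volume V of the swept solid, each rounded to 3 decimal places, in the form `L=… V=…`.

2πR = 2π·37.5 = 235.619449
per-turn = √(235.619449² + 39.5²) = √(55516.5248 + 1560.25) = √57076.7748 = 238.907461
L = 5.25 × 238.907461 = 1254.264168
V = π·2.5² × L = 19.634954 × 1254.264168 = 24627.419358

L=1254.264 V=24627.419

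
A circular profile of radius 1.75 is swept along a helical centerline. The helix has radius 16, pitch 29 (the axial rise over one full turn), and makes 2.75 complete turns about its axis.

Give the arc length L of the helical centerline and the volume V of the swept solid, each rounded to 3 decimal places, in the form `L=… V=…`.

L=287.733 V=2768.316

2πR = 2π·16 = 100.530965
per-turn = √(100.530965² + 29²) = √(10106.4749 + 841) = √10947.4749 = 104.630182
L = 2.75 × 104.630182 = 287.732999
V = π·1.75² × L = 9.621128 × 287.732999 = 2768.315874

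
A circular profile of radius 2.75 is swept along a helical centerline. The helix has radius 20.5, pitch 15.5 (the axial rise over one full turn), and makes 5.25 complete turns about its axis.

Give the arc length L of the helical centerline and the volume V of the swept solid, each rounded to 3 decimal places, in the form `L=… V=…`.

L=681.106 V=16181.927

2πR = 2π·20.5 = 128.805299
per-turn = √(128.805299² + 15.5²) = √(16590.8050 + 240.25) = √16831.0550 = 129.734556
L = 5.25 × 129.734556 = 681.106419
V = π·2.75² × L = 23.758294 × 681.106419 = 16181.926839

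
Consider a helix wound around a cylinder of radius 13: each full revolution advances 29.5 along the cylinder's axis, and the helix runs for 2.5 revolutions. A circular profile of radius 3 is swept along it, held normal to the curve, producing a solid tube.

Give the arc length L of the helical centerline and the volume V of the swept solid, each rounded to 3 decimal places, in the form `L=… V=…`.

L=217.113 V=6138.731

2πR = 2π·13 = 81.681409
per-turn = √(81.681409² + 29.5²) = √(6671.8526 + 870.25) = √7542.1026 = 86.845280
L = 2.5 × 86.845280 = 217.113199
V = π·3² × L = 28.274334 × 217.113199 = 6138.731073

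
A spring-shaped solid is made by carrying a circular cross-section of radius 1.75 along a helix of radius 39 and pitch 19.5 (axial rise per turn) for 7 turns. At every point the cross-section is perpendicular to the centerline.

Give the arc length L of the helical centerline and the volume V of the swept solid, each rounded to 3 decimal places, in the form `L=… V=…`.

2πR = 2π·39 = 245.044227
per-turn = √(245.044227² + 19.5²) = √(60046.6732 + 380.25) = √60426.9232 = 245.818883
L = 7 × 245.818883 = 1720.732180
V = π·1.75² × L = 9.621128 × 1720.732180 = 16555.383701

L=1720.732 V=16555.384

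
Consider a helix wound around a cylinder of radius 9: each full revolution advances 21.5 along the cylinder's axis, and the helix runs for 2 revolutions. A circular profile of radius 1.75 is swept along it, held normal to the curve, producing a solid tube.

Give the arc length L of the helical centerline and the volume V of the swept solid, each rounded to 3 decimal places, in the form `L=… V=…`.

L=120.996 V=1164.117

2πR = 2π·9 = 56.548668
per-turn = √(56.548668² + 21.5²) = √(3197.7518 + 462.25) = √3660.0018 = 60.497949
L = 2 × 60.497949 = 120.995898
V = π·1.75² × L = 9.621128 × 120.995898 = 1164.116961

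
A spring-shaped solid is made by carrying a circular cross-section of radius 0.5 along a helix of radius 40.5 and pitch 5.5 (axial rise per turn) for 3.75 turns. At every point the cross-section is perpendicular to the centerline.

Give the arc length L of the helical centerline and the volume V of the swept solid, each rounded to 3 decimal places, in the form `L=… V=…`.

L=954.482 V=749.648

2πR = 2π·40.5 = 254.469005
per-turn = √(254.469005² + 5.5²) = √(64754.4745 + 30.25) = √64784.7245 = 254.528435
L = 3.75 × 254.528435 = 954.481633
V = π·0.5² × L = 0.785398 × 954.481633 = 749.648122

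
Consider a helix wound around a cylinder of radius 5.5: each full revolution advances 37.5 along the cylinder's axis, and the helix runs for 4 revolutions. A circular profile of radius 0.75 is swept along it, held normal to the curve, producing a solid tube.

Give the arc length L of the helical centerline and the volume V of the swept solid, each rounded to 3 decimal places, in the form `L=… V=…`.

L=203.979 V=360.461

2πR = 2π·5.5 = 34.557519
per-turn = √(34.557519² + 37.5²) = √(1194.2221 + 1406.25) = √2600.4721 = 50.994825
L = 4 × 50.994825 = 203.979298
V = π·0.75² × L = 1.767146 × 203.979298 = 360.461174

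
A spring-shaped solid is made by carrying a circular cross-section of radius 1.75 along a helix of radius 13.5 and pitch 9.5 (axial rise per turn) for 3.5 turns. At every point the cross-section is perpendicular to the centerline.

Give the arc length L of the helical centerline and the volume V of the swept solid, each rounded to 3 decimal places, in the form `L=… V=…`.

L=298.737 V=2874.184

2πR = 2π·13.5 = 84.823002
per-turn = √(84.823002² + 9.5²) = √(7194.9416 + 90.25) = √7285.1916 = 85.353334
L = 3.5 × 85.353334 = 298.736669
V = π·1.75² × L = 9.621128 × 298.736669 = 2874.183579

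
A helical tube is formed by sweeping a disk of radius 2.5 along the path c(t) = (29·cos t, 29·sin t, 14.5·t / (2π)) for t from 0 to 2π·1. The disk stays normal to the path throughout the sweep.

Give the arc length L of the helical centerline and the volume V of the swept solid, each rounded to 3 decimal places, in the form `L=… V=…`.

2πR = 2π·29 = 182.212374
per-turn = √(182.212374² + 14.5²) = √(33201.3492 + 210.25) = √33411.5992 = 182.788400
L = 1 × 182.788400 = 182.788400
V = π·2.5² × L = 19.634954 × 182.788400 = 3589.041843

L=182.788 V=3589.042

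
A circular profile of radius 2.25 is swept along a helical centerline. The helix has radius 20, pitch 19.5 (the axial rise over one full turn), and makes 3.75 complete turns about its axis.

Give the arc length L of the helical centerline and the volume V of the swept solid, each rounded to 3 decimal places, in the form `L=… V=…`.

2πR = 2π·20 = 125.663706
per-turn = √(125.663706² + 19.5²) = √(15791.3670 + 380.25) = √16171.6170 = 127.167673
L = 3.75 × 127.167673 = 476.878774
V = π·2.25² × L = 15.904313 × 476.878774 = 7584.429186

L=476.879 V=7584.429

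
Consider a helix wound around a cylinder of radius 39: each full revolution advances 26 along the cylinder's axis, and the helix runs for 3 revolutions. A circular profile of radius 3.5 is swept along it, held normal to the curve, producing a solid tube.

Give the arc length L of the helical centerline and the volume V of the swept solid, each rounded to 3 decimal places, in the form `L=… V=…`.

L=739.259 V=28450.025

2πR = 2π·39 = 245.044227
per-turn = √(245.044227² + 26²) = √(60046.6732 + 676) = √60722.6732 = 246.419709
L = 3 × 246.419709 = 739.259128
V = π·3.5² × L = 38.484510 × 739.259128 = 28450.025316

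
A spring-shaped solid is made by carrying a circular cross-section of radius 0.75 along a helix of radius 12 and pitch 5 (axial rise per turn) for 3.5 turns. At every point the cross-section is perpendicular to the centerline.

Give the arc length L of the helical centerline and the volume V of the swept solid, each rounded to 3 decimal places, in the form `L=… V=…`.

L=264.473 V=467.363

2πR = 2π·12 = 75.398224
per-turn = √(75.398224² + 5²) = √(5684.8921 + 25) = √5709.8921 = 75.563828
L = 3.5 × 75.563828 = 264.473399
V = π·0.75² × L = 1.767146 × 264.473399 = 467.363074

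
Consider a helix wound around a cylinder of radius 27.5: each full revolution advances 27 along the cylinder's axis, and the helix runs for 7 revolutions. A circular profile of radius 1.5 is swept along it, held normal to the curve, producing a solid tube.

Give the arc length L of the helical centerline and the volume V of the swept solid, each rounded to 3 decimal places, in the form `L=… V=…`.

L=1224.191 V=8653.295

2πR = 2π·27.5 = 172.787596
per-turn = √(172.787596² + 27²) = √(29855.5533 + 729) = √30584.5533 = 174.884400
L = 7 × 174.884400 = 1224.190799
V = π·1.5² × L = 7.068583 × 1224.190799 = 8653.294847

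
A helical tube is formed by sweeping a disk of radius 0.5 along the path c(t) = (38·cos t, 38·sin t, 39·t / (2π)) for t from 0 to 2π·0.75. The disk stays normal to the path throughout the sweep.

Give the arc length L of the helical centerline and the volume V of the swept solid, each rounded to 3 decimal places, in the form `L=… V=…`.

2πR = 2π·38 = 238.761042
per-turn = √(238.761042² + 39²) = √(57006.8350 + 1521) = √58527.8350 = 241.925267
L = 0.75 × 241.925267 = 181.443951
V = π·0.5² × L = 0.785398 × 181.443951 = 142.505746

L=181.444 V=142.506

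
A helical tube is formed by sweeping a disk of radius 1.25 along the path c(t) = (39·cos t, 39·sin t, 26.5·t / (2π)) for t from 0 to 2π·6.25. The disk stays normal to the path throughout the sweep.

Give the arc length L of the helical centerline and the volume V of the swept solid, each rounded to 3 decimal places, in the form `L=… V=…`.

2πR = 2π·39 = 245.044227
per-turn = √(245.044227² + 26.5²) = √(60046.6732 + 702.25) = √60748.9232 = 246.472966
L = 6.25 × 246.472966 = 1540.456040
V = π·1.25² × L = 4.908739 × 1540.456040 = 7561.695904

L=1540.456 V=7561.696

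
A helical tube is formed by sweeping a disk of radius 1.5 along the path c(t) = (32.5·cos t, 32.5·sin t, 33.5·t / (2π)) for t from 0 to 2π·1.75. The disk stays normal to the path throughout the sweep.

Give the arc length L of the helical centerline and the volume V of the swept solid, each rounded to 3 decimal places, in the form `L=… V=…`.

L=362.133 V=2559.767

2πR = 2π·32.5 = 204.203522
per-turn = √(204.203522² + 33.5²) = √(41699.0786 + 1122.25) = √42821.3286 = 206.933150
L = 1.75 × 206.933150 = 362.133013
V = π·1.5² × L = 7.068583 × 362.133013 = 2559.767427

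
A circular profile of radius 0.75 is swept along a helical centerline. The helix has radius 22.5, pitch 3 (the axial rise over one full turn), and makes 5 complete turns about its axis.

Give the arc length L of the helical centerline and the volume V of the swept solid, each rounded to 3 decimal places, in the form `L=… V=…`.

2πR = 2π·22.5 = 141.371669
per-turn = √(141.371669² + 3²) = √(19985.9489 + 9) = √19994.9489 = 141.403497
L = 5 × 141.403497 = 707.017484
V = π·0.75² × L = 1.767146 × 707.017484 = 1249.403025

L=707.017 V=1249.403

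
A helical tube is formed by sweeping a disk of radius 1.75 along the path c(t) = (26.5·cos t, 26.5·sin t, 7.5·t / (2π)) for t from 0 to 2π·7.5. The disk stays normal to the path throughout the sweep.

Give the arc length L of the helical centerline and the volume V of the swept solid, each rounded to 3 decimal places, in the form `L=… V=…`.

2πR = 2π·26.5 = 166.504411
per-turn = √(166.504411² + 7.5²) = √(27723.7188 + 56.25) = √27779.9688 = 166.673239
L = 7.5 × 166.673239 = 1250.049296
V = π·1.75² × L = 9.621128 × 1250.049296 = 12026.883662

L=1250.049 V=12026.884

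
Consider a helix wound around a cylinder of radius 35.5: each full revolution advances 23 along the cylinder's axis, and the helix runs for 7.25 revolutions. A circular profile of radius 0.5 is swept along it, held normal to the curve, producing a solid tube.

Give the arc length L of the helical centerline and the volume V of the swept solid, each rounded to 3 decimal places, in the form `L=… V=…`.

L=1625.709 V=1276.829

2πR = 2π·35.5 = 223.053078
per-turn = √(223.053078² + 23²) = √(49752.6758 + 529) = √50281.6758 = 224.235759
L = 7.25 × 224.235759 = 1625.709256
V = π·0.5² × L = 0.785398 × 1625.709256 = 1276.829064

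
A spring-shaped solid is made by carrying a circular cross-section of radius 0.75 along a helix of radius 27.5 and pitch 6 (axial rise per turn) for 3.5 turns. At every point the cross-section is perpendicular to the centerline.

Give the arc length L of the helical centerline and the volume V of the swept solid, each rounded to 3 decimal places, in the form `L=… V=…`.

L=605.121 V=1069.337

2πR = 2π·27.5 = 172.787596
per-turn = √(172.787596² + 6²) = √(29855.5533 + 36) = √29891.5533 = 172.891739
L = 3.5 × 172.891739 = 605.121085
V = π·0.75² × L = 1.767146 × 605.121085 = 1069.337226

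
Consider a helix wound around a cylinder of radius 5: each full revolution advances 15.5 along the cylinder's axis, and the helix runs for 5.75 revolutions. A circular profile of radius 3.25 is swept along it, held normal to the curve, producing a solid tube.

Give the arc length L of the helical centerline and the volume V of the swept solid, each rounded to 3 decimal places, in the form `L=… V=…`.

L=201.431 V=6684.116

2πR = 2π·5 = 31.415927
per-turn = √(31.415927² + 15.5²) = √(986.9604 + 240.25) = √1227.2104 = 35.031563
L = 5.75 × 35.031563 = 201.431490
V = π·3.25² × L = 33.183072 × 201.431490 = 6684.115718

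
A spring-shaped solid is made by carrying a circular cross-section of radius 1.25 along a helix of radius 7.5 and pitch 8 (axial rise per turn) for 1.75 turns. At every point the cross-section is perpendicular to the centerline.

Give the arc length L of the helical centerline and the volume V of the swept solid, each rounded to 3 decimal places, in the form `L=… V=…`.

L=83.647 V=410.600

2πR = 2π·7.5 = 47.123890
per-turn = √(47.123890² + 8²) = √(2220.6610 + 64) = √2284.6610 = 47.798127
L = 1.75 × 47.798127 = 83.646723
V = π·1.25² × L = 4.908739 × 83.646723 = 410.599892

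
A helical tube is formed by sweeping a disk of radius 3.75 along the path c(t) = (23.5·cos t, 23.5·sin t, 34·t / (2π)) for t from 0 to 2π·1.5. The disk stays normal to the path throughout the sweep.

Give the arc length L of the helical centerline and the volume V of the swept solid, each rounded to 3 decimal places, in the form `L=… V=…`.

2πR = 2π·23.5 = 147.654855
per-turn = √(147.654855² + 34²) = √(21801.9561 + 1156) = √22957.9561 = 151.518831
L = 1.5 × 151.518831 = 227.278246
V = π·3.75² × L = 44.178647 × 227.278246 = 10040.845347

L=227.278 V=10040.845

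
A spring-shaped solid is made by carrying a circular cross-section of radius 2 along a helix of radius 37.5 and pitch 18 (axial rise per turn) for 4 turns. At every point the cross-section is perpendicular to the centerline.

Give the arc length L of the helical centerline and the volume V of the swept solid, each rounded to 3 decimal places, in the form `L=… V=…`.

L=945.224 V=11878.035

2πR = 2π·37.5 = 235.619449
per-turn = √(235.619449² + 18²) = √(55516.5248 + 324) = √55840.5248 = 236.305998
L = 4 × 236.305998 = 945.223993
V = π·2² × L = 12.566371 × 945.223993 = 11878.035004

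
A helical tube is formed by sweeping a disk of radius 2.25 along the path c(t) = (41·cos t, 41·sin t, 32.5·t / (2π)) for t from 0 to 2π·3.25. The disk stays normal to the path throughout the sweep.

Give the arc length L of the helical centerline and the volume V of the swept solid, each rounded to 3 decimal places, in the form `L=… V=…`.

2πR = 2π·41 = 257.610598
per-turn = √(257.610598² + 32.5²) = √(66363.2200 + 1056.25) = √67419.4700 = 259.652595
L = 3.25 × 259.652595 = 843.870933
V = π·2.25² × L = 15.904313 × 843.870933 = 13421.187291

L=843.871 V=13421.187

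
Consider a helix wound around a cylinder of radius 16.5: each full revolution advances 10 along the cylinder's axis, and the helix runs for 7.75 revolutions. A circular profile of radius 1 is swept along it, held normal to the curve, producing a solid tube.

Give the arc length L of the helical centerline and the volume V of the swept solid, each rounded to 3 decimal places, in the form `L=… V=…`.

L=807.191 V=2535.867

2πR = 2π·16.5 = 103.672558
per-turn = √(103.672558² + 10²) = √(10747.9992 + 100) = √10847.9992 = 104.153729
L = 7.75 × 104.153729 = 807.191397
V = π·1² × L = 3.141593 × 807.191397 = 2535.866563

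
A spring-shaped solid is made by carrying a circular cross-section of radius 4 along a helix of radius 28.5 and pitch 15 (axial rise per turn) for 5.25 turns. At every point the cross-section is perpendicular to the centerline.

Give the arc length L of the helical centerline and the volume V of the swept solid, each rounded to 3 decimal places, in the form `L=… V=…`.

2πR = 2π·28.5 = 179.070781
per-turn = √(179.070781² + 15²) = √(32066.3447 + 225) = √32291.3447 = 179.697926
L = 5.25 × 179.697926 = 943.414113
V = π·4² × L = 50.265482 × 943.414113 = 47421.165538

L=943.414 V=47421.166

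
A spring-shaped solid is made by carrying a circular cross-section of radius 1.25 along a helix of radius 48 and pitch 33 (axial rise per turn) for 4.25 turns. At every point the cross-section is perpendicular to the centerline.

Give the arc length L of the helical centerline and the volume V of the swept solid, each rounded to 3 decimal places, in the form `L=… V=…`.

2πR = 2π·48 = 301.592895
per-turn = √(301.592895² + 33²) = √(90958.2742 + 1089) = √92047.2742 = 303.392937
L = 4.25 × 303.392937 = 1289.419982
V = π·1.25² × L = 4.908739 × 1289.419982 = 6329.425535

L=1289.420 V=6329.426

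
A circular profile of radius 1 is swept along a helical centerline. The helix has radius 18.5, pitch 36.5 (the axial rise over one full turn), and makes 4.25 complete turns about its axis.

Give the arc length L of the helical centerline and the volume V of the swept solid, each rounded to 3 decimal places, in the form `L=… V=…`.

L=517.798 V=1626.711

2πR = 2π·18.5 = 116.238928
per-turn = √(116.238928² + 36.5²) = √(13511.4884 + 1332.25) = √14843.7384 = 121.834882
L = 4.25 × 121.834882 = 517.798248
V = π·1² × L = 3.141593 × 517.798248 = 1626.711171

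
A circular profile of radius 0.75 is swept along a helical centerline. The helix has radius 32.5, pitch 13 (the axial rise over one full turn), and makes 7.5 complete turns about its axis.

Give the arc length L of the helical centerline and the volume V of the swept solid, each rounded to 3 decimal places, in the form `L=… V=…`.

2πR = 2π·32.5 = 204.203522
per-turn = √(204.203522² + 13²) = √(41699.0786 + 169) = √41868.0786 = 204.616907
L = 7.5 × 204.616907 = 1534.626802
V = π·0.75² × L = 1.767146 × 1534.626802 = 2711.909411

L=1534.627 V=2711.909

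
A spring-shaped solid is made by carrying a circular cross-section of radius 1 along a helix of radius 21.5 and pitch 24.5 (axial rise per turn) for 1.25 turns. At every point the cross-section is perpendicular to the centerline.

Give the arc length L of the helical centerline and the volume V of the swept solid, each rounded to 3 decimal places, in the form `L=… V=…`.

L=171.615 V=539.145

2πR = 2π·21.5 = 135.088484
per-turn = √(135.088484² + 24.5²) = √(18248.8985 + 600.25) = √18849.1485 = 137.292201
L = 1.25 × 137.292201 = 171.615252
V = π·1² × L = 3.141593 × 171.615252 = 539.145214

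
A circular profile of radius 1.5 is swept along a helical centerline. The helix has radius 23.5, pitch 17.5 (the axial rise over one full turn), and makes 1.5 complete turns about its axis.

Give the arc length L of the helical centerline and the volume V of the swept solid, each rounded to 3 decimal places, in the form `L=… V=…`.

2πR = 2π·23.5 = 147.654855
per-turn = √(147.654855² + 17.5²) = √(21801.9561 + 306.25) = √22108.2061 = 148.688285
L = 1.5 × 148.688285 = 223.032428
V = π·1.5² × L = 7.068583 × 223.032428 = 1576.523331

L=223.032 V=1576.523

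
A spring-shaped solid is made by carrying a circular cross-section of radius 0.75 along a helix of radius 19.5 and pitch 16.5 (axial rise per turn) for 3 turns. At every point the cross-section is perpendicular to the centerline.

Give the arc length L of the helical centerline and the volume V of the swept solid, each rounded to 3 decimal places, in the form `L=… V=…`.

L=370.884 V=655.407

2πR = 2π·19.5 = 122.522113
per-turn = √(122.522113² + 16.5²) = √(15011.6683 + 272.25) = √15283.9183 = 123.628145
L = 3 × 123.628145 = 370.884436
V = π·0.75² × L = 1.767146 × 370.884436 = 655.406898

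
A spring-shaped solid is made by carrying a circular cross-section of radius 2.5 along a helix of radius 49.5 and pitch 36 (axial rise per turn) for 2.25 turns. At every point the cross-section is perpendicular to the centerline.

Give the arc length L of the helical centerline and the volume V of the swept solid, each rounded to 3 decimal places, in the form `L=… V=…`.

L=704.462 V=13832.079

2πR = 2π·49.5 = 311.017673
per-turn = √(311.017673² + 36²) = √(96731.9927 + 1296) = √98027.9927 = 313.094223
L = 2.25 × 313.094223 = 704.462003
V = π·2.5² × L = 19.634954 × 704.462003 = 13832.079077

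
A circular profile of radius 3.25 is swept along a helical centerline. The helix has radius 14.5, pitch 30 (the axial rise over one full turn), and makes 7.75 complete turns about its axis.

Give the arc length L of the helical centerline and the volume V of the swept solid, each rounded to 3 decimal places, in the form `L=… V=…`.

L=743.368 V=24667.218

2πR = 2π·14.5 = 91.106187
per-turn = √(91.106187² + 30²) = √(8300.3373 + 900) = √9200.3373 = 95.918389
L = 7.75 × 95.918389 = 743.367513
V = π·3.25² × L = 33.183072 × 743.367513 = 24667.218001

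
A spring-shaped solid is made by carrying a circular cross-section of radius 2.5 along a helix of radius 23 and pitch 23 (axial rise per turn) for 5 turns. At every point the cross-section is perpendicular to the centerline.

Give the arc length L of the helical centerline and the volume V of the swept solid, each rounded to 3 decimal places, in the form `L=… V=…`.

L=731.660 V=14366.120

2πR = 2π·23 = 144.513262
per-turn = √(144.513262² + 23²) = √(20884.0829 + 529) = √21413.0829 = 146.332098
L = 5 × 146.332098 = 731.660490
V = π·2.5² × L = 19.634954 × 731.660490 = 14366.120129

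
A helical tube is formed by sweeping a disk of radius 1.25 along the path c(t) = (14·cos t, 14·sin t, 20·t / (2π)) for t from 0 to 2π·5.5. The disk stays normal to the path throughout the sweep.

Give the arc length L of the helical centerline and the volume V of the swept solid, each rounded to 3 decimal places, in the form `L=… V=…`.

L=496.153 V=2435.484

2πR = 2π·14 = 87.964594
per-turn = √(87.964594² + 20²) = √(7737.7699 + 400) = √8137.7699 = 90.209588
L = 5.5 × 90.209588 = 496.152737
V = π·1.25² × L = 4.908739 × 496.152737 = 2435.484050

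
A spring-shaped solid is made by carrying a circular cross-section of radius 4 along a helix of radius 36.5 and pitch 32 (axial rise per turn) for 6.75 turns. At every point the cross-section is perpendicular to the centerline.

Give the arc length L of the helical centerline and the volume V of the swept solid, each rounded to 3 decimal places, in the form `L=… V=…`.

L=1563.017 V=78565.789

2πR = 2π·36.5 = 229.336264
per-turn = √(229.336264² + 32²) = √(52595.1219 + 1024) = √53619.1219 = 231.558031
L = 6.75 × 231.558031 = 1563.016711
V = π·4² × L = 50.265482 × 1563.016711 = 78565.789077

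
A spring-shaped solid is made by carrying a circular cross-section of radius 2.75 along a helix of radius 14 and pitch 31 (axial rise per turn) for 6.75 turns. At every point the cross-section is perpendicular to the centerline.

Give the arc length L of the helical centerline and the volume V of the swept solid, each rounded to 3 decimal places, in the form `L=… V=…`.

2πR = 2π·14 = 87.964594
per-turn = √(87.964594² + 31²) = √(7737.7699 + 961) = √8698.7699 = 93.267196
L = 6.75 × 93.267196 = 629.553573
V = π·2.75² × L = 23.758294 × 629.553573 = 14957.119155

L=629.554 V=14957.119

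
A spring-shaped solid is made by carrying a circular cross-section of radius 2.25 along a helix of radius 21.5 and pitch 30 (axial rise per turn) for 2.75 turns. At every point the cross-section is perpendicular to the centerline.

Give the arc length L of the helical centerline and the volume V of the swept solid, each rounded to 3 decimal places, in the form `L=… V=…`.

L=380.544 V=6052.287

2πR = 2π·21.5 = 135.088484
per-turn = √(135.088484² + 30²) = √(18248.8985 + 900) = √19148.8985 = 138.379545
L = 2.75 × 138.379545 = 380.543749
V = π·2.25² × L = 15.904313 × 380.543749 = 6052.286828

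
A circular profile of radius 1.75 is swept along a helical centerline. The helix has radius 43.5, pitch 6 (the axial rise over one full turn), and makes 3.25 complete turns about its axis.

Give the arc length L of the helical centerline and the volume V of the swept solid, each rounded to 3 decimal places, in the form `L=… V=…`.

2πR = 2π·43.5 = 273.318561
per-turn = √(273.318561² + 6²) = √(74703.0357 + 36) = √74739.0357 = 273.384410
L = 3.25 × 273.384410 = 888.499333
V = π·1.75² × L = 9.621128 × 888.499333 = 8548.365368

L=888.499 V=8548.365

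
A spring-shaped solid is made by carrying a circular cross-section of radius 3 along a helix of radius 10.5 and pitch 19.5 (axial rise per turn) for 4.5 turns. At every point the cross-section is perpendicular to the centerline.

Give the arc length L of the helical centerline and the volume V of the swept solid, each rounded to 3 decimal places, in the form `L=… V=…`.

L=309.577 V=8753.092

2πR = 2π·10.5 = 65.973446
per-turn = √(65.973446² + 19.5²) = √(4352.4955 + 380.25) = √4732.7455 = 68.794953
L = 4.5 × 68.794953 = 309.577288
V = π·3² × L = 28.274334 × 309.577288 = 8753.091601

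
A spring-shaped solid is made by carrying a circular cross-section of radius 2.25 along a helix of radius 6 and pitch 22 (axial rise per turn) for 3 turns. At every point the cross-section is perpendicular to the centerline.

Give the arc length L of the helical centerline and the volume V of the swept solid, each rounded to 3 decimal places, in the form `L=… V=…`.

L=130.947 V=2082.615

2πR = 2π·6 = 37.699112
per-turn = √(37.699112² + 22²) = √(1421.2230 + 484) = √1905.2230 = 43.648861
L = 3 × 43.648861 = 130.946582
V = π·2.25² × L = 15.904313 × 130.946582 = 2082.615399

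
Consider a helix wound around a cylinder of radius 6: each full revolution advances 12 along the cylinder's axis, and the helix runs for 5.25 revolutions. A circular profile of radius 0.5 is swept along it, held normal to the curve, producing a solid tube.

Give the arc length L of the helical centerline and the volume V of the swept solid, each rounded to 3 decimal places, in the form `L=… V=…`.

L=207.705 V=163.131

2πR = 2π·6 = 37.699112
per-turn = √(37.699112² + 12²) = √(1421.2230 + 144) = √1565.2230 = 39.562900
L = 5.25 × 39.562900 = 207.705223
V = π·0.5² × L = 0.785398 × 207.705223 = 163.131301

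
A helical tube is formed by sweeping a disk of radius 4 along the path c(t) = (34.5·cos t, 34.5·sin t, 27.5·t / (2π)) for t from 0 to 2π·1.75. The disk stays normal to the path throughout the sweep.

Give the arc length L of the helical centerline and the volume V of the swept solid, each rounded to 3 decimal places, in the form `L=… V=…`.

L=382.388 V=19220.905

2πR = 2π·34.5 = 216.769893
per-turn = √(216.769893² + 27.5²) = √(46989.1866 + 756.25) = √47745.4366 = 218.507292
L = 1.75 × 218.507292 = 382.387761
V = π·4² × L = 50.265482 × 382.387761 = 19220.905272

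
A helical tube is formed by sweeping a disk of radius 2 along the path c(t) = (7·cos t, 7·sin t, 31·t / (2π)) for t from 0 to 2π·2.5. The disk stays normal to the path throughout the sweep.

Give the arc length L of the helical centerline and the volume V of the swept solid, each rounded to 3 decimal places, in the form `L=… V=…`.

2πR = 2π·7 = 43.982297
per-turn = √(43.982297² + 31²) = √(1934.4425 + 961) = √2895.4425 = 53.809316
L = 2.5 × 53.809316 = 134.523289
V = π·2² × L = 12.566371 × 134.523289 = 1690.469511

L=134.523 V=1690.470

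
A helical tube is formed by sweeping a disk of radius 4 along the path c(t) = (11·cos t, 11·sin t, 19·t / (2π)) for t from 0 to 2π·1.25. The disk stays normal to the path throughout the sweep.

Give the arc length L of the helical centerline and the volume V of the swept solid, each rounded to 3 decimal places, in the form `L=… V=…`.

L=89.599 V=4503.729

2πR = 2π·11 = 69.115038
per-turn = √(69.115038² + 19²) = √(4776.8885 + 361) = √5137.8885 = 71.679066
L = 1.25 × 71.679066 = 89.598833
V = π·4² × L = 50.265482 × 89.598833 = 4503.728555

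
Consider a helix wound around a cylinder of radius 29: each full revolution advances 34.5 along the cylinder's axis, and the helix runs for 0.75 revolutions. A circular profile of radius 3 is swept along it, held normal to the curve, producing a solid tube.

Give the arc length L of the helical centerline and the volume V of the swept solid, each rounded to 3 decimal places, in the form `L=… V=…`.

2πR = 2π·29 = 182.212374
per-turn = √(182.212374² + 34.5²) = √(33201.3492 + 1190.25) = √34391.5992 = 185.449722
L = 0.75 × 185.449722 = 139.087291
V = π·3² × L = 28.274334 × 139.087291 = 3932.600508

L=139.087 V=3932.601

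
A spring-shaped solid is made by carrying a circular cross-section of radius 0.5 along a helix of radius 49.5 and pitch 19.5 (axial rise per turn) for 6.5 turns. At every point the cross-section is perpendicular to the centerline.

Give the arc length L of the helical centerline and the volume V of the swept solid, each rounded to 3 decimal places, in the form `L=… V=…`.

L=2025.584 V=1590.890

2πR = 2π·49.5 = 311.017673
per-turn = √(311.017673² + 19.5²) = √(96731.9927 + 380.25) = √97112.2427 = 311.628373
L = 6.5 × 311.628373 = 2025.584423
V = π·0.5² × L = 0.785398 × 2025.584423 = 1590.890286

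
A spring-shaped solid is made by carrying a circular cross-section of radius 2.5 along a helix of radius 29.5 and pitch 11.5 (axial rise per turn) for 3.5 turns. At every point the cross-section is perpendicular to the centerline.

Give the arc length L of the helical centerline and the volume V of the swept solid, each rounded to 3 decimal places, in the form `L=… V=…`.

2πR = 2π·29.5 = 185.353967
per-turn = √(185.353967² + 11.5²) = √(34356.0929 + 132.25) = √34488.3429 = 185.710374
L = 3.5 × 185.710374 = 649.986308
V = π·2.5² × L = 19.634954 × 649.986308 = 12762.451316

L=649.986 V=12762.451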